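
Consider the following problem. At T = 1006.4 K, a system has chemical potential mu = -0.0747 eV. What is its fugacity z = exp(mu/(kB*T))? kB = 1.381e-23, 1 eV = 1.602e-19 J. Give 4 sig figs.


Step 1: Convert mu to Joules: -0.0747*1.602e-19 = -1.197e-20 J
Step 2: kB*T = 1.381e-23*1006.4 = 1.39e-20 J
Step 3: mu/(kB*T) = -0.861
Step 4: z = exp(-0.861) = 0.4227

0.4227


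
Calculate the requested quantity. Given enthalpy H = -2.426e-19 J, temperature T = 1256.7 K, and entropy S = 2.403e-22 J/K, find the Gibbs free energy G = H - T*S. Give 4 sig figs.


Step 1: T*S = 1256.7 * 2.403e-22 = 3.02e-19 J
Step 2: G = H - T*S = -2.426e-19 - 3.02e-19
Step 3: G = -5.446e-19 J

-5.446e-19


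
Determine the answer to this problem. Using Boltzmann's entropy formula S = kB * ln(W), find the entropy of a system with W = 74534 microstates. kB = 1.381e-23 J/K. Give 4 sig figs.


Step 1: ln(W) = ln(74534) = 11.22
Step 2: S = kB * ln(W) = 1.381e-23 * 11.22
Step 3: S = 1.549e-22 J/K

1.549e-22


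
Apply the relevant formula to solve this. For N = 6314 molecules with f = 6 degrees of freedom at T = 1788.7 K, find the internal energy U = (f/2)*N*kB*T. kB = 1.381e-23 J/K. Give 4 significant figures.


Step 1: f/2 = 6/2 = 3.0
Step 2: N*kB*T = 6314*1.381e-23*1788.7 = 1.56e-16
Step 3: U = 3.0 * 1.56e-16 = 4.679e-16 J

4.679e-16


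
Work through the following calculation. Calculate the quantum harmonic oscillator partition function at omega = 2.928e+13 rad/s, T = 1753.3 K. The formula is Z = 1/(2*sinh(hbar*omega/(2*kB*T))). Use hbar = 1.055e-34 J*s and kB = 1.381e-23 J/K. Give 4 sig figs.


Step 1: Compute x = hbar*omega/(kB*T) = 1.055e-34*2.928e+13/(1.381e-23*1753.3) = 0.1276
Step 2: x/2 = 0.06379
Step 3: sinh(x/2) = 0.06383
Step 4: Z = 1/(2*0.06383) = 7.833

7.833


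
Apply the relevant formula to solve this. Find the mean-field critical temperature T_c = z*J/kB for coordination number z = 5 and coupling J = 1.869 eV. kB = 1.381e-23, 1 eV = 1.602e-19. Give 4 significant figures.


Step 1: z*J = 5*1.869 = 9.345 eV
Step 2: Convert to Joules: 9.345*1.602e-19 = 1.497e-18 J
Step 3: T_c = 1.497e-18 / 1.381e-23 = 1.084e+05 K

1.084e+05


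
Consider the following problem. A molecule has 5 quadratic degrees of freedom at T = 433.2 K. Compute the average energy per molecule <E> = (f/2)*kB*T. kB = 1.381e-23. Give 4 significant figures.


Step 1: f/2 = 5/2 = 2.5
Step 2: kB*T = 1.381e-23 * 433.2 = 5.982e-21
Step 3: <E> = 2.5 * 5.982e-21 = 1.496e-20 J

1.496e-20


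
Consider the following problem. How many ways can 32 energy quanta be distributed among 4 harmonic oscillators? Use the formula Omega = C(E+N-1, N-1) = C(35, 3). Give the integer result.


Step 1: Use binomial coefficient C(35, 3)
Step 2: Numerator = 35! / 32!
Step 3: Denominator = 3!
Step 4: Omega = 6545

6545


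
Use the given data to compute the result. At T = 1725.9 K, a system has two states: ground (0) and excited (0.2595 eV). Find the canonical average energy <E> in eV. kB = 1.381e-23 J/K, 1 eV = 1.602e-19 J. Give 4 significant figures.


Step 1: beta*E = 0.2595*1.602e-19/(1.381e-23*1725.9) = 1.744
Step 2: exp(-beta*E) = 0.1748
Step 3: <E> = 0.2595*0.1748/(1+0.1748) = 0.03861 eV

0.03861


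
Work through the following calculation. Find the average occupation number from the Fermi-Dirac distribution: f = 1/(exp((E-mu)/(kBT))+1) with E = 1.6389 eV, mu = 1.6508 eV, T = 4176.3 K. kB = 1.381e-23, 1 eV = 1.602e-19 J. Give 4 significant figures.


Step 1: (E - mu) = 1.6389 - 1.6508 = -0.0119 eV
Step 2: Convert: (E-mu)*eV = -1.906e-21 J
Step 3: x = (E-mu)*eV/(kB*T) = -0.03305
Step 4: f = 1/(exp(-0.03305)+1) = 0.5083

0.5083


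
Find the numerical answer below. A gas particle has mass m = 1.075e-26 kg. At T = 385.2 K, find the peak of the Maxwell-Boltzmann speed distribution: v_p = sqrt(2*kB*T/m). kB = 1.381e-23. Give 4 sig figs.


Step 1: Numerator = 2*kB*T = 2*1.381e-23*385.2 = 1.064e-20
Step 2: Ratio = 1.064e-20 / 1.075e-26 = 9.897e+05
Step 3: v_p = sqrt(9.897e+05) = 994.8 m/s

994.8


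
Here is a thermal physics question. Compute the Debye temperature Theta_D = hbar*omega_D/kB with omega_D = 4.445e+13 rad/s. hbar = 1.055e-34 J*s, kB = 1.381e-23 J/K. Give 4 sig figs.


Step 1: hbar*omega_D = 1.055e-34 * 4.445e+13 = 4.689e-21 J
Step 2: Theta_D = 4.689e-21 / 1.381e-23
Step 3: Theta_D = 339.6 K

339.6


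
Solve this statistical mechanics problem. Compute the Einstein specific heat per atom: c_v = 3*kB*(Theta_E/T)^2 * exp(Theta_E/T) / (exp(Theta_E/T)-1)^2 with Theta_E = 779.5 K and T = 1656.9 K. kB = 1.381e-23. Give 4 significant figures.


Step 1: x = Theta_E/T = 779.5/1656.9 = 0.4705
Step 2: x^2 = 0.2213
Step 3: exp(x) = 1.601
Step 4: c_v = 3*1.381e-23*0.2213*1.601/(1.601-1)^2 = 4.067e-23

4.067e-23


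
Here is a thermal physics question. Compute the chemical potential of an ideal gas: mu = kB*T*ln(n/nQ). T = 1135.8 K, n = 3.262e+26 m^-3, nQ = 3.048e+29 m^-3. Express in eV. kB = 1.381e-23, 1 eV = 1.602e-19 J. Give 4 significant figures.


Step 1: n/nQ = 3.262e+26/3.048e+29 = 0.00107
Step 2: ln(n/nQ) = -6.84
Step 3: mu = kB*T*ln(n/nQ) = 1.569e-20*-6.84 = -1.073e-19 J
Step 4: Convert to eV: -1.073e-19/1.602e-19 = -0.6697 eV

-0.6697


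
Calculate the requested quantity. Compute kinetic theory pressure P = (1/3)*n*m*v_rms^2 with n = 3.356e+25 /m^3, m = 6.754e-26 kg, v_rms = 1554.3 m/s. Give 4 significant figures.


Step 1: v_rms^2 = 1554.3^2 = 2.416e+06
Step 2: n*m = 3.356e+25*6.754e-26 = 2.267
Step 3: P = (1/3)*2.267*2.416e+06 = 1.825e+06 Pa

1.825e+06


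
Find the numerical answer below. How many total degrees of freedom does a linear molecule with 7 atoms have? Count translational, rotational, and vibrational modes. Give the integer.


Step 1: Translational DOF = 3
Step 2: Rotational DOF (linear) = 2
Step 3: Vibrational DOF = 3*7 - 5 = 16
Step 4: Total = 3 + 2 + 16 = 21

21


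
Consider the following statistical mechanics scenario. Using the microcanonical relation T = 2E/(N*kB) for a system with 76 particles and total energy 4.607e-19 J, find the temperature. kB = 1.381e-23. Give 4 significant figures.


Step 1: Numerator = 2*E = 2*4.607e-19 = 9.214e-19 J
Step 2: Denominator = N*kB = 76*1.381e-23 = 1.05e-21
Step 3: T = 9.214e-19 / 1.05e-21 = 877.9 K

877.9


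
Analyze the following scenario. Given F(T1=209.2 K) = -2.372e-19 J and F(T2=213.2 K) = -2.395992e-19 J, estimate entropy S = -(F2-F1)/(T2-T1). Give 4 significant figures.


Step 1: dF = F2 - F1 = -2.395992e-19 - (-2.372e-19) = -2.3992e-21 J
Step 2: dT = T2 - T1 = 213.2 - 209.2 = 4 K
Step 3: S = -dF/dT = -(-2.3992e-21)/4 = 5.998e-22 J/K

5.998e-22


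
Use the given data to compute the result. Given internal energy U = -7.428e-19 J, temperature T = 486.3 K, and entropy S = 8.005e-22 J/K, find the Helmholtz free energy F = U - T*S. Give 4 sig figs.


Step 1: T*S = 486.3 * 8.005e-22 = 3.893e-19 J
Step 2: F = U - T*S = -7.428e-19 - 3.893e-19
Step 3: F = -1.132e-18 J

-1.132e-18


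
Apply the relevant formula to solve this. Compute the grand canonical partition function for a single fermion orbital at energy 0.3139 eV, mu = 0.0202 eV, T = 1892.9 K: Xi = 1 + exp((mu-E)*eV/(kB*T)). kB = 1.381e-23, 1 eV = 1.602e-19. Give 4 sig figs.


Step 1: (mu - E) = 0.0202 - 0.3139 = -0.2937 eV
Step 2: x = (mu-E)*eV/(kB*T) = -0.2937*1.602e-19/(1.381e-23*1892.9) = -1.8
Step 3: exp(x) = 0.1653
Step 4: Xi = 1 + 0.1653 = 1.165

1.165


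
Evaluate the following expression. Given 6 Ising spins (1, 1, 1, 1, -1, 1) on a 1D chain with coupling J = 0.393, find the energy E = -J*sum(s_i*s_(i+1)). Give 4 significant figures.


Step 1: Nearest-neighbor products: 1, 1, 1, -1, -1
Step 2: Sum of products = 1
Step 3: E = -0.393 * 1 = -0.393

-0.393


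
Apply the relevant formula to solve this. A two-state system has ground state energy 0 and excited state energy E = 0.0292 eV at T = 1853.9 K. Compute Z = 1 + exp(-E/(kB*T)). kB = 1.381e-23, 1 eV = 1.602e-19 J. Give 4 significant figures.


Step 1: Compute beta*E = E*eV/(kB*T) = 0.0292*1.602e-19/(1.381e-23*1853.9) = 0.1827
Step 2: exp(-beta*E) = exp(-0.1827) = 0.833
Step 3: Z = 1 + 0.833 = 1.833

1.833


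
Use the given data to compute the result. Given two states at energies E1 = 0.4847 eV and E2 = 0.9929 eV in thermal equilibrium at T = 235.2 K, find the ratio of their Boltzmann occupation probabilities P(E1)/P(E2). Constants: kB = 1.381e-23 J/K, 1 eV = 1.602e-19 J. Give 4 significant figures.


Step 1: Compute energy difference dE = E1 - E2 = 0.4847 - 0.9929 = -0.5082 eV
Step 2: Convert to Joules: dE_J = -0.5082 * 1.602e-19 = -8.141e-20 J
Step 3: Compute exponent = -dE_J / (kB * T) = -(-8.141e-20) / (1.381e-23 * 235.2) = 25.06
Step 4: P(E1)/P(E2) = exp(25.06) = 7.683e+10

7.683e+10


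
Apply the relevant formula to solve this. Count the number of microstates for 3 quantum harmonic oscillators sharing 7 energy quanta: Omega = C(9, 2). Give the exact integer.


Step 1: Use binomial coefficient C(9, 2)
Step 2: Numerator = 9! / 7!
Step 3: Denominator = 2!
Step 4: Omega = 36

36


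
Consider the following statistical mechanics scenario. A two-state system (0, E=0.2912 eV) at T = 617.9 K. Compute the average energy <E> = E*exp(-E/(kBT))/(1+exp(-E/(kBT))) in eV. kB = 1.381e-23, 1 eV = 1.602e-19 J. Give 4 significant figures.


Step 1: beta*E = 0.2912*1.602e-19/(1.381e-23*617.9) = 5.467
Step 2: exp(-beta*E) = 0.004224
Step 3: <E> = 0.2912*0.004224/(1+0.004224) = 0.001225 eV

0.001225


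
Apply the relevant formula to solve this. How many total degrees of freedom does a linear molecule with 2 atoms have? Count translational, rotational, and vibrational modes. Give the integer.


Step 1: Translational DOF = 3
Step 2: Rotational DOF (linear) = 2
Step 3: Vibrational DOF = 3*2 - 5 = 1
Step 4: Total = 3 + 2 + 1 = 6

6


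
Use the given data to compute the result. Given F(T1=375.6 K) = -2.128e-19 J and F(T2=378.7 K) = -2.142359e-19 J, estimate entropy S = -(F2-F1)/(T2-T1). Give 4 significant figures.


Step 1: dF = F2 - F1 = -2.142359e-19 - (-2.128e-19) = -1.4359e-21 J
Step 2: dT = T2 - T1 = 378.7 - 375.6 = 3.1 K
Step 3: S = -dF/dT = -(-1.4359e-21)/3.1 = 4.632e-22 J/K

4.632e-22


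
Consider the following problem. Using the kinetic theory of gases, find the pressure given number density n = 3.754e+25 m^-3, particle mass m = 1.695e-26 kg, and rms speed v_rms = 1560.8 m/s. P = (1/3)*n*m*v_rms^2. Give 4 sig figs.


Step 1: v_rms^2 = 1560.8^2 = 2.436e+06
Step 2: n*m = 3.754e+25*1.695e-26 = 0.6363
Step 3: P = (1/3)*0.6363*2.436e+06 = 5.167e+05 Pa

5.167e+05


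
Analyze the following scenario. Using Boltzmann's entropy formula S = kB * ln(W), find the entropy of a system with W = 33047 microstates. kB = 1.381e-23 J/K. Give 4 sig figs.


Step 1: ln(W) = ln(33047) = 10.41
Step 2: S = kB * ln(W) = 1.381e-23 * 10.41
Step 3: S = 1.437e-22 J/K

1.437e-22


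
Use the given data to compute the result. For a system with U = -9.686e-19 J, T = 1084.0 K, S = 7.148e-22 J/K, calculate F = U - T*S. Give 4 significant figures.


Step 1: T*S = 1084.0 * 7.148e-22 = 7.748e-19 J
Step 2: F = U - T*S = -9.686e-19 - 7.748e-19
Step 3: F = -1.743e-18 J

-1.743e-18


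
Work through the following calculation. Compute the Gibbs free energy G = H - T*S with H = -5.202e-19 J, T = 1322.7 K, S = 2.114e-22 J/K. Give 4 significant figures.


Step 1: T*S = 1322.7 * 2.114e-22 = 2.796e-19 J
Step 2: G = H - T*S = -5.202e-19 - 2.796e-19
Step 3: G = -7.998e-19 J

-7.998e-19


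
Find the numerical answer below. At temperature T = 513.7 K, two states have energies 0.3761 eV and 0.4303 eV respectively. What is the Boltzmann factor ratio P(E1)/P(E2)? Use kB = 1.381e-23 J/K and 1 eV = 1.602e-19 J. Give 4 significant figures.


Step 1: Compute energy difference dE = E1 - E2 = 0.3761 - 0.4303 = -0.0542 eV
Step 2: Convert to Joules: dE_J = -0.0542 * 1.602e-19 = -8.683e-21 J
Step 3: Compute exponent = -dE_J / (kB * T) = -(-8.683e-21) / (1.381e-23 * 513.7) = 1.224
Step 4: P(E1)/P(E2) = exp(1.224) = 3.401

3.401


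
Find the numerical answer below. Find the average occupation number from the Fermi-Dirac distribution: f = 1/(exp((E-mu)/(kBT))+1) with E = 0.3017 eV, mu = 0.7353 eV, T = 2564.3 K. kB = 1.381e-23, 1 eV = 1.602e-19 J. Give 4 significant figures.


Step 1: (E - mu) = 0.3017 - 0.7353 = -0.4336 eV
Step 2: Convert: (E-mu)*eV = -6.946e-20 J
Step 3: x = (E-mu)*eV/(kB*T) = -1.962
Step 4: f = 1/(exp(-1.962)+1) = 0.8767

0.8767


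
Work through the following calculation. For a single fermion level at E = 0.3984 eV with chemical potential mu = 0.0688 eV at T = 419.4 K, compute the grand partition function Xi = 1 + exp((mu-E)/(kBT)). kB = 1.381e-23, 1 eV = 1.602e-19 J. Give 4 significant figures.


Step 1: (mu - E) = 0.0688 - 0.3984 = -0.3296 eV
Step 2: x = (mu-E)*eV/(kB*T) = -0.3296*1.602e-19/(1.381e-23*419.4) = -9.116
Step 3: exp(x) = 0.0001098
Step 4: Xi = 1 + 0.0001098 = 1

1


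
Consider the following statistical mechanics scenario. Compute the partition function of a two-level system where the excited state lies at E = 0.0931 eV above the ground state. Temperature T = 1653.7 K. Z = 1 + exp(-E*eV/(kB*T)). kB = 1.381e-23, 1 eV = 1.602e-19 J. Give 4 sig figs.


Step 1: Compute beta*E = E*eV/(kB*T) = 0.0931*1.602e-19/(1.381e-23*1653.7) = 0.6531
Step 2: exp(-beta*E) = exp(-0.6531) = 0.5204
Step 3: Z = 1 + 0.5204 = 1.52

1.52


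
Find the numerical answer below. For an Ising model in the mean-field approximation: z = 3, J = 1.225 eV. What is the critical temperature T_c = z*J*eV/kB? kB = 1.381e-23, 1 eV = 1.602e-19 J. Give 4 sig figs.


Step 1: z*J = 3*1.225 = 3.675 eV
Step 2: Convert to Joules: 3.675*1.602e-19 = 5.887e-19 J
Step 3: T_c = 5.887e-19 / 1.381e-23 = 4.263e+04 K

4.263e+04


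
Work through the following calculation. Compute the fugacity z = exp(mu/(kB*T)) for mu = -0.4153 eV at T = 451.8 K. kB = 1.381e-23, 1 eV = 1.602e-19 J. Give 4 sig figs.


Step 1: Convert mu to Joules: -0.4153*1.602e-19 = -6.653e-20 J
Step 2: kB*T = 1.381e-23*451.8 = 6.239e-21 J
Step 3: mu/(kB*T) = -10.66
Step 4: z = exp(-10.66) = 2.339e-05

2.339e-05


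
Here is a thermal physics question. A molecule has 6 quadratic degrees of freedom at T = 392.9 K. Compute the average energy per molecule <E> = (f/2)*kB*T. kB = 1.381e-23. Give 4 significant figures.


Step 1: f/2 = 6/2 = 3
Step 2: kB*T = 1.381e-23 * 392.9 = 5.426e-21
Step 3: <E> = 3 * 5.426e-21 = 1.628e-20 J

1.628e-20


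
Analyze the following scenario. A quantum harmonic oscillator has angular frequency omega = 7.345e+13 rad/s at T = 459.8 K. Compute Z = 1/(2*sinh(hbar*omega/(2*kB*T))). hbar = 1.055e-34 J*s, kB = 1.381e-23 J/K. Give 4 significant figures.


Step 1: Compute x = hbar*omega/(kB*T) = 1.055e-34*7.345e+13/(1.381e-23*459.8) = 1.22
Step 2: x/2 = 0.6102
Step 3: sinh(x/2) = 0.6487
Step 4: Z = 1/(2*0.6487) = 0.7707

0.7707


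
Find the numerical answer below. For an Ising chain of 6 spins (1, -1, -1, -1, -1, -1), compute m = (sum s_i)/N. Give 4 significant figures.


Step 1: Count up spins (+1): 1, down spins (-1): 5
Step 2: Total magnetization M = 1 - 5 = -4
Step 3: m = M/N = -4/6 = -0.6667

-0.6667


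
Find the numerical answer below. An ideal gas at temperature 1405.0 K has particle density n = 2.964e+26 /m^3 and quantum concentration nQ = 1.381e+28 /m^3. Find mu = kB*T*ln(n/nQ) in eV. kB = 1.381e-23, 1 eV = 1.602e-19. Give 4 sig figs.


Step 1: n/nQ = 2.964e+26/1.381e+28 = 0.02146
Step 2: ln(n/nQ) = -3.841
Step 3: mu = kB*T*ln(n/nQ) = 1.94e-20*-3.841 = -7.454e-20 J
Step 4: Convert to eV: -7.454e-20/1.602e-19 = -0.4653 eV

-0.4653


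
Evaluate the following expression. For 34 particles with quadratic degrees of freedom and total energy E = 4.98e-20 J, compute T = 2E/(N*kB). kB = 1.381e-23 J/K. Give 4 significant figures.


Step 1: Numerator = 2*E = 2*4.98e-20 = 9.96e-20 J
Step 2: Denominator = N*kB = 34*1.381e-23 = 4.695e-22
Step 3: T = 9.96e-20 / 4.695e-22 = 212.1 K

212.1


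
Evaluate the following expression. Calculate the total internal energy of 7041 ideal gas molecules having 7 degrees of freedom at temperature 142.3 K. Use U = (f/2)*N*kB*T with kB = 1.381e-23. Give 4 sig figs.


Step 1: f/2 = 7/2 = 3.5
Step 2: N*kB*T = 7041*1.381e-23*142.3 = 1.384e-17
Step 3: U = 3.5 * 1.384e-17 = 4.843e-17 J

4.843e-17


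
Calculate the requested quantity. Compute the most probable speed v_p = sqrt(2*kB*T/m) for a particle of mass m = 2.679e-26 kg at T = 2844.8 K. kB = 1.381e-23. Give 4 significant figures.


Step 1: Numerator = 2*kB*T = 2*1.381e-23*2844.8 = 7.857e-20
Step 2: Ratio = 7.857e-20 / 2.679e-26 = 2.933e+06
Step 3: v_p = sqrt(2.933e+06) = 1713 m/s

1713


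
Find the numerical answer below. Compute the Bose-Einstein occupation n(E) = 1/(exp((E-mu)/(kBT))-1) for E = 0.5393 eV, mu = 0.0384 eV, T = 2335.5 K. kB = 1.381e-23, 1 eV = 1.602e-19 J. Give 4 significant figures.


Step 1: (E - mu) = 0.5009 eV
Step 2: x = (E-mu)*eV/(kB*T) = 0.5009*1.602e-19/(1.381e-23*2335.5) = 2.488
Step 3: exp(x) = 12.04
Step 4: n = 1/(exp(x)-1) = 0.09061

0.09061


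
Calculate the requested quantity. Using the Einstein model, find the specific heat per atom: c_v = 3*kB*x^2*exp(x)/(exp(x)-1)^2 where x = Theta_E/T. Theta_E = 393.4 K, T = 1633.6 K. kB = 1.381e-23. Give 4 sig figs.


Step 1: x = Theta_E/T = 393.4/1633.6 = 0.2408
Step 2: x^2 = 0.05799
Step 3: exp(x) = 1.272
Step 4: c_v = 3*1.381e-23*0.05799*1.272/(1.272-1)^2 = 4.123e-23

4.123e-23


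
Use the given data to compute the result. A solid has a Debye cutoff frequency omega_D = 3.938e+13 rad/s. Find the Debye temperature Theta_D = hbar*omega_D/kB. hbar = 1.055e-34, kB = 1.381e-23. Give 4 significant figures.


Step 1: hbar*omega_D = 1.055e-34 * 3.938e+13 = 4.155e-21 J
Step 2: Theta_D = 4.155e-21 / 1.381e-23
Step 3: Theta_D = 300.8 K

300.8


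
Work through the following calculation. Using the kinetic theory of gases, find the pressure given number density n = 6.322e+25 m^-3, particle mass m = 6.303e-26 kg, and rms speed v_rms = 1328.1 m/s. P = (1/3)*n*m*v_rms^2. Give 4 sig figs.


Step 1: v_rms^2 = 1328.1^2 = 1.764e+06
Step 2: n*m = 6.322e+25*6.303e-26 = 3.985
Step 3: P = (1/3)*3.985*1.764e+06 = 2.343e+06 Pa

2.343e+06


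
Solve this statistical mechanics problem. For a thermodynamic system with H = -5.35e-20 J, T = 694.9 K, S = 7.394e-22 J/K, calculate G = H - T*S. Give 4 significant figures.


Step 1: T*S = 694.9 * 7.394e-22 = 5.138e-19 J
Step 2: G = H - T*S = -5.35e-20 - 5.138e-19
Step 3: G = -5.673e-19 J

-5.673e-19


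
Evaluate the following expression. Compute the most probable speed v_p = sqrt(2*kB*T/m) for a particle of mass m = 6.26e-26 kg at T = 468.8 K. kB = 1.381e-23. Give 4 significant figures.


Step 1: Numerator = 2*kB*T = 2*1.381e-23*468.8 = 1.295e-20
Step 2: Ratio = 1.295e-20 / 6.26e-26 = 2.068e+05
Step 3: v_p = sqrt(2.068e+05) = 454.8 m/s

454.8


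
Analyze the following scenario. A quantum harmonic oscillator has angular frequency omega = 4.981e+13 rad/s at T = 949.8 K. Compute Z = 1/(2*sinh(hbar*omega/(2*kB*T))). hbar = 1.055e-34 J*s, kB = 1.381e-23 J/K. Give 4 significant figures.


Step 1: Compute x = hbar*omega/(kB*T) = 1.055e-34*4.981e+13/(1.381e-23*949.8) = 0.4006
Step 2: x/2 = 0.2003
Step 3: sinh(x/2) = 0.2017
Step 4: Z = 1/(2*0.2017) = 2.479

2.479


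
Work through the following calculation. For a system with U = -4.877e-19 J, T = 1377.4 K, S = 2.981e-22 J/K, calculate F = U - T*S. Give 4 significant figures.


Step 1: T*S = 1377.4 * 2.981e-22 = 4.106e-19 J
Step 2: F = U - T*S = -4.877e-19 - 4.106e-19
Step 3: F = -8.983e-19 J

-8.983e-19


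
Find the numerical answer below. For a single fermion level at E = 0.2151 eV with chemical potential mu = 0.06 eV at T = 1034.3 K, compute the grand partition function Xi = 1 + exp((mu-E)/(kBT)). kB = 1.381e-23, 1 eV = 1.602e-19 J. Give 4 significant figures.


Step 1: (mu - E) = 0.06 - 0.2151 = -0.1551 eV
Step 2: x = (mu-E)*eV/(kB*T) = -0.1551*1.602e-19/(1.381e-23*1034.3) = -1.74
Step 3: exp(x) = 0.1756
Step 4: Xi = 1 + 0.1756 = 1.176

1.176


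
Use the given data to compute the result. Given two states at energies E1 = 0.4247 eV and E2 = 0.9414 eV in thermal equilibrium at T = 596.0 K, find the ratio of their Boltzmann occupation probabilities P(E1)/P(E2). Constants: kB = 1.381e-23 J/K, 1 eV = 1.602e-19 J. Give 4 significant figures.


Step 1: Compute energy difference dE = E1 - E2 = 0.4247 - 0.9414 = -0.5167 eV
Step 2: Convert to Joules: dE_J = -0.5167 * 1.602e-19 = -8.278e-20 J
Step 3: Compute exponent = -dE_J / (kB * T) = -(-8.278e-20) / (1.381e-23 * 596.0) = 10.06
Step 4: P(E1)/P(E2) = exp(10.06) = 2.331e+04

2.331e+04


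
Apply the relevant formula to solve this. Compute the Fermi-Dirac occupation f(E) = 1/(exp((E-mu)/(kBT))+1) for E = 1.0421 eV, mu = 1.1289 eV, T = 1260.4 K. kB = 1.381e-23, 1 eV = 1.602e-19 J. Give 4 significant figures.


Step 1: (E - mu) = 1.0421 - 1.1289 = -0.0868 eV
Step 2: Convert: (E-mu)*eV = -1.391e-20 J
Step 3: x = (E-mu)*eV/(kB*T) = -0.7989
Step 4: f = 1/(exp(-0.7989)+1) = 0.6897

0.6897


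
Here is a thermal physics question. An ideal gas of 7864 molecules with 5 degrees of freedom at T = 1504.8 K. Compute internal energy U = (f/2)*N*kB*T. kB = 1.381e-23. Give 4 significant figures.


Step 1: f/2 = 5/2 = 2.5
Step 2: N*kB*T = 7864*1.381e-23*1504.8 = 1.634e-16
Step 3: U = 2.5 * 1.634e-16 = 4.086e-16 J

4.086e-16


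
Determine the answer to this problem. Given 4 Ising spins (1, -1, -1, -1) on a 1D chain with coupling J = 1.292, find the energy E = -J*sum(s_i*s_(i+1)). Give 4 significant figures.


Step 1: Nearest-neighbor products: -1, 1, 1
Step 2: Sum of products = 1
Step 3: E = -1.292 * 1 = -1.292

-1.292


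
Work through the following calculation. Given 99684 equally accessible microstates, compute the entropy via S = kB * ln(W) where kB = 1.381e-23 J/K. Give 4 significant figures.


Step 1: ln(W) = ln(99684) = 11.51
Step 2: S = kB * ln(W) = 1.381e-23 * 11.51
Step 3: S = 1.589e-22 J/K

1.589e-22


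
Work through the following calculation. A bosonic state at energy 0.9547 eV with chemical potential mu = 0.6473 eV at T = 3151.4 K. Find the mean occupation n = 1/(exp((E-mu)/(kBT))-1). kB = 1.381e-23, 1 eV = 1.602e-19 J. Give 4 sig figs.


Step 1: (E - mu) = 0.3074 eV
Step 2: x = (E-mu)*eV/(kB*T) = 0.3074*1.602e-19/(1.381e-23*3151.4) = 1.132
Step 3: exp(x) = 3.1
Step 4: n = 1/(exp(x)-1) = 0.4761

0.4761


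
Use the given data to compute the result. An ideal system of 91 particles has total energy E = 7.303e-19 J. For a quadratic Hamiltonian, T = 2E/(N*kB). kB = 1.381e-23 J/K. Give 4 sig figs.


Step 1: Numerator = 2*E = 2*7.303e-19 = 1.461e-18 J
Step 2: Denominator = N*kB = 91*1.381e-23 = 1.257e-21
Step 3: T = 1.461e-18 / 1.257e-21 = 1162 K

1162


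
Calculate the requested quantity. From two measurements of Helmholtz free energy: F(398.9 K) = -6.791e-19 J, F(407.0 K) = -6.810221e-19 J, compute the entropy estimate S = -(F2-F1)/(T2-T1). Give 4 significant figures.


Step 1: dF = F2 - F1 = -6.810221e-19 - (-6.791e-19) = -1.9221e-21 J
Step 2: dT = T2 - T1 = 407.0 - 398.9 = 8.1 K
Step 3: S = -dF/dT = -(-1.9221e-21)/8.1 = 2.373e-22 J/K

2.373e-22


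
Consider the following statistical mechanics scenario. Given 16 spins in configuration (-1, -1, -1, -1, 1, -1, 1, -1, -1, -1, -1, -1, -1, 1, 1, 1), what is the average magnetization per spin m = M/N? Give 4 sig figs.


Step 1: Count up spins (+1): 5, down spins (-1): 11
Step 2: Total magnetization M = 5 - 11 = -6
Step 3: m = M/N = -6/16 = -0.375

-0.375


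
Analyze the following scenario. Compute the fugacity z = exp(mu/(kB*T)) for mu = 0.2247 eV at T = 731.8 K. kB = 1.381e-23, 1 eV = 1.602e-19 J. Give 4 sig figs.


Step 1: Convert mu to Joules: 0.2247*1.602e-19 = 3.6e-20 J
Step 2: kB*T = 1.381e-23*731.8 = 1.011e-20 J
Step 3: mu/(kB*T) = 3.562
Step 4: z = exp(3.562) = 35.23

35.23


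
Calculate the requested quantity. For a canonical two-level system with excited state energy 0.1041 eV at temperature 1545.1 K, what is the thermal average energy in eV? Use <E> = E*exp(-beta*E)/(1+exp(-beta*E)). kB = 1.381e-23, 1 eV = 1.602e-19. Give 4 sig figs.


Step 1: beta*E = 0.1041*1.602e-19/(1.381e-23*1545.1) = 0.7816
Step 2: exp(-beta*E) = 0.4577
Step 3: <E> = 0.1041*0.4577/(1+0.4577) = 0.03269 eV

0.03269


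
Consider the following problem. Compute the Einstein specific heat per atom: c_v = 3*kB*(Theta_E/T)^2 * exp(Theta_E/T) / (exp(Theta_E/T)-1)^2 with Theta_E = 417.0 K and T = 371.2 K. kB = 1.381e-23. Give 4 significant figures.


Step 1: x = Theta_E/T = 417.0/371.2 = 1.123
Step 2: x^2 = 1.262
Step 3: exp(x) = 3.075
Step 4: c_v = 3*1.381e-23*1.262*3.075/(3.075-1)^2 = 3.733e-23

3.733e-23


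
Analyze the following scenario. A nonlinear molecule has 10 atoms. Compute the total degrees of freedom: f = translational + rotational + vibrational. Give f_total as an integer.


Step 1: Translational DOF = 3
Step 2: Rotational DOF (nonlinear) = 3
Step 3: Vibrational DOF = 3*10 - 6 = 24
Step 4: Total = 3 + 3 + 24 = 30

30


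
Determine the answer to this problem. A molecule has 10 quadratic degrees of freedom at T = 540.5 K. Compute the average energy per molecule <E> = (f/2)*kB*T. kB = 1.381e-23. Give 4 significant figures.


Step 1: f/2 = 10/2 = 5
Step 2: kB*T = 1.381e-23 * 540.5 = 7.464e-21
Step 3: <E> = 5 * 7.464e-21 = 3.732e-20 J

3.732e-20


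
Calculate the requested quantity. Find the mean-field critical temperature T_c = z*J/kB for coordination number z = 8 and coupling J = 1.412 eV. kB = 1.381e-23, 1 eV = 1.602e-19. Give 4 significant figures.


Step 1: z*J = 8*1.412 = 11.3 eV
Step 2: Convert to Joules: 11.3*1.602e-19 = 1.81e-18 J
Step 3: T_c = 1.81e-18 / 1.381e-23 = 1.31e+05 K

1.31e+05


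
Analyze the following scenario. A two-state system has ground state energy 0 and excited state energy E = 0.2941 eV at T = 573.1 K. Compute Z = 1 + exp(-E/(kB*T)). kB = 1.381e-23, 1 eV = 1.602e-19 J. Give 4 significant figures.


Step 1: Compute beta*E = E*eV/(kB*T) = 0.2941*1.602e-19/(1.381e-23*573.1) = 5.953
Step 2: exp(-beta*E) = exp(-5.953) = 0.002598
Step 3: Z = 1 + 0.002598 = 1.003

1.003


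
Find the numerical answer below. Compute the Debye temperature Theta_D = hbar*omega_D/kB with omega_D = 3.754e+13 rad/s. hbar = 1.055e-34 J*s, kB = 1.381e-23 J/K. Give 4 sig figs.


Step 1: hbar*omega_D = 1.055e-34 * 3.754e+13 = 3.96e-21 J
Step 2: Theta_D = 3.96e-21 / 1.381e-23
Step 3: Theta_D = 286.8 K

286.8


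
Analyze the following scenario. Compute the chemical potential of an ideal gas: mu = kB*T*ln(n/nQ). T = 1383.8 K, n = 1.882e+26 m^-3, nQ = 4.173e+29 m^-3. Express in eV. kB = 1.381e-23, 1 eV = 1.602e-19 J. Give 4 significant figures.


Step 1: n/nQ = 1.882e+26/4.173e+29 = 0.000451
Step 2: ln(n/nQ) = -7.704
Step 3: mu = kB*T*ln(n/nQ) = 1.911e-20*-7.704 = -1.472e-19 J
Step 4: Convert to eV: -1.472e-19/1.602e-19 = -0.919 eV

-0.919


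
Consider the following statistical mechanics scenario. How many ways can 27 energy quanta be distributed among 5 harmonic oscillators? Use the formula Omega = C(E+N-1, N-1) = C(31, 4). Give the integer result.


Step 1: Use binomial coefficient C(31, 4)
Step 2: Numerator = 31! / 27!
Step 3: Denominator = 4!
Step 4: Omega = 31465

31465


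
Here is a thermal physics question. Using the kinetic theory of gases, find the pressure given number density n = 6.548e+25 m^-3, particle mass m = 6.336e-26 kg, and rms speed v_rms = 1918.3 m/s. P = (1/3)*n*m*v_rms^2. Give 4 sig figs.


Step 1: v_rms^2 = 1918.3^2 = 3.68e+06
Step 2: n*m = 6.548e+25*6.336e-26 = 4.149
Step 3: P = (1/3)*4.149*3.68e+06 = 5.089e+06 Pa

5.089e+06


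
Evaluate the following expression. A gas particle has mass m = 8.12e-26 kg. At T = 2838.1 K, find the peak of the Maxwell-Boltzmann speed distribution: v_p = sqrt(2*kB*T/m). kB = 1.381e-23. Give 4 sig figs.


Step 1: Numerator = 2*kB*T = 2*1.381e-23*2838.1 = 7.839e-20
Step 2: Ratio = 7.839e-20 / 8.12e-26 = 9.654e+05
Step 3: v_p = sqrt(9.654e+05) = 982.5 m/s

982.5


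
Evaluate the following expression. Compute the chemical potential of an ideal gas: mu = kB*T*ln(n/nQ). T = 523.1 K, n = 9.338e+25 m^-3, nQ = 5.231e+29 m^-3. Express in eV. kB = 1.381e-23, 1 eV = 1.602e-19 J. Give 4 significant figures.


Step 1: n/nQ = 9.338e+25/5.231e+29 = 0.0001785
Step 2: ln(n/nQ) = -8.631
Step 3: mu = kB*T*ln(n/nQ) = 7.224e-21*-8.631 = -6.235e-20 J
Step 4: Convert to eV: -6.235e-20/1.602e-19 = -0.3892 eV

-0.3892


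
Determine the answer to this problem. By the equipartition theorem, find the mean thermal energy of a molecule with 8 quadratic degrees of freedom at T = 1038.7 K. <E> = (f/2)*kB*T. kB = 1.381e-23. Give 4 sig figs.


Step 1: f/2 = 8/2 = 4
Step 2: kB*T = 1.381e-23 * 1038.7 = 1.434e-20
Step 3: <E> = 4 * 1.434e-20 = 5.738e-20 J

5.738e-20


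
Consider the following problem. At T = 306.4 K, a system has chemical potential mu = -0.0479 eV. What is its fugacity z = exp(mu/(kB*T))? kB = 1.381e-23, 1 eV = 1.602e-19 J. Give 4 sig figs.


Step 1: Convert mu to Joules: -0.0479*1.602e-19 = -7.674e-21 J
Step 2: kB*T = 1.381e-23*306.4 = 4.231e-21 J
Step 3: mu/(kB*T) = -1.813
Step 4: z = exp(-1.813) = 0.1631

0.1631


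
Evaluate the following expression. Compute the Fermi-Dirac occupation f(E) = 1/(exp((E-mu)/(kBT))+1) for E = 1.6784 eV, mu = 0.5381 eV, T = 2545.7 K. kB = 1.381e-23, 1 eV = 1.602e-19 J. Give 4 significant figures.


Step 1: (E - mu) = 1.6784 - 0.5381 = 1.14 eV
Step 2: Convert: (E-mu)*eV = 1.827e-19 J
Step 3: x = (E-mu)*eV/(kB*T) = 5.196
Step 4: f = 1/(exp(5.196)+1) = 0.005507

0.005507


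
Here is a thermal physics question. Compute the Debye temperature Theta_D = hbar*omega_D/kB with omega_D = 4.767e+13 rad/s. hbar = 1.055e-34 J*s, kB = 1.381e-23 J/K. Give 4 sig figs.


Step 1: hbar*omega_D = 1.055e-34 * 4.767e+13 = 5.029e-21 J
Step 2: Theta_D = 5.029e-21 / 1.381e-23
Step 3: Theta_D = 364.2 K

364.2


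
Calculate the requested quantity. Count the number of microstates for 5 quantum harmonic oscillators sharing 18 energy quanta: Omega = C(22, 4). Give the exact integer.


Step 1: Use binomial coefficient C(22, 4)
Step 2: Numerator = 22! / 18!
Step 3: Denominator = 4!
Step 4: Omega = 7315

7315


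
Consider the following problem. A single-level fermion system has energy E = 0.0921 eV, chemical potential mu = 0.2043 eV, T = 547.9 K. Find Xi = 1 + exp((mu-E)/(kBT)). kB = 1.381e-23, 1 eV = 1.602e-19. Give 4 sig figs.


Step 1: (mu - E) = 0.2043 - 0.0921 = 0.1122 eV
Step 2: x = (mu-E)*eV/(kB*T) = 0.1122*1.602e-19/(1.381e-23*547.9) = 2.376
Step 3: exp(x) = 10.76
Step 4: Xi = 1 + 10.76 = 11.76

11.76


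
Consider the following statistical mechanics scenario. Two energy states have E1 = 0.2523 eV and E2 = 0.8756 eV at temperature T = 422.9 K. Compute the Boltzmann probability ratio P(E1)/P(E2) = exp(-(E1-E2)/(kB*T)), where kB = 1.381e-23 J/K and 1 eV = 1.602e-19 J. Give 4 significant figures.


Step 1: Compute energy difference dE = E1 - E2 = 0.2523 - 0.8756 = -0.6233 eV
Step 2: Convert to Joules: dE_J = -0.6233 * 1.602e-19 = -9.985e-20 J
Step 3: Compute exponent = -dE_J / (kB * T) = -(-9.985e-20) / (1.381e-23 * 422.9) = 17.1
Step 4: P(E1)/P(E2) = exp(17.1) = 2.662e+07

2.662e+07


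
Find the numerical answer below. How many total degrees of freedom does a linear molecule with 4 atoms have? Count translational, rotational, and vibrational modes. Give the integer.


Step 1: Translational DOF = 3
Step 2: Rotational DOF (linear) = 2
Step 3: Vibrational DOF = 3*4 - 5 = 7
Step 4: Total = 3 + 2 + 7 = 12

12


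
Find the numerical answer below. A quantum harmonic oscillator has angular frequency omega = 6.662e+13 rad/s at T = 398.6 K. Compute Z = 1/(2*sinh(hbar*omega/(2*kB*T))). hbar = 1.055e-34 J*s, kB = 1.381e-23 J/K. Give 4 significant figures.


Step 1: Compute x = hbar*omega/(kB*T) = 1.055e-34*6.662e+13/(1.381e-23*398.6) = 1.277
Step 2: x/2 = 0.6384
Step 3: sinh(x/2) = 0.6827
Step 4: Z = 1/(2*0.6827) = 0.7324

0.7324


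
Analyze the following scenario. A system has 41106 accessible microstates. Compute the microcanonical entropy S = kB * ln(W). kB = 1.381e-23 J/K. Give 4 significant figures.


Step 1: ln(W) = ln(41106) = 10.62
Step 2: S = kB * ln(W) = 1.381e-23 * 10.62
Step 3: S = 1.467e-22 J/K

1.467e-22


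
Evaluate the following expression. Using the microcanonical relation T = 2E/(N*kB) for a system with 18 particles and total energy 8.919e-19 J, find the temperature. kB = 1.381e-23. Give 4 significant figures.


Step 1: Numerator = 2*E = 2*8.919e-19 = 1.784e-18 J
Step 2: Denominator = N*kB = 18*1.381e-23 = 2.486e-22
Step 3: T = 1.784e-18 / 2.486e-22 = 7176 K

7176


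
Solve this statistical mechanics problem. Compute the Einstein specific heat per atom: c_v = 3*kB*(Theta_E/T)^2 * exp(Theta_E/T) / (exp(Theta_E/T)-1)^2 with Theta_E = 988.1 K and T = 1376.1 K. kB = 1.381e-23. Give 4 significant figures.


Step 1: x = Theta_E/T = 988.1/1376.1 = 0.718
Step 2: x^2 = 0.5156
Step 3: exp(x) = 2.05
Step 4: c_v = 3*1.381e-23*0.5156*2.05/(2.05-1)^2 = 3.969e-23

3.969e-23


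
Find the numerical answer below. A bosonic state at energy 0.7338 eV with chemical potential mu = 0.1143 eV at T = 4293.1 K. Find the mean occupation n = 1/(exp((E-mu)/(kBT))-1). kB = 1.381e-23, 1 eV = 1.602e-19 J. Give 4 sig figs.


Step 1: (E - mu) = 0.6195 eV
Step 2: x = (E-mu)*eV/(kB*T) = 0.6195*1.602e-19/(1.381e-23*4293.1) = 1.674
Step 3: exp(x) = 5.333
Step 4: n = 1/(exp(x)-1) = 0.2308

0.2308


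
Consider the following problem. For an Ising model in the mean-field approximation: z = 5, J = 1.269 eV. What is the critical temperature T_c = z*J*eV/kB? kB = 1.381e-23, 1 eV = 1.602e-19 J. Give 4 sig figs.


Step 1: z*J = 5*1.269 = 6.345 eV
Step 2: Convert to Joules: 6.345*1.602e-19 = 1.016e-18 J
Step 3: T_c = 1.016e-18 / 1.381e-23 = 7.36e+04 K

7.36e+04


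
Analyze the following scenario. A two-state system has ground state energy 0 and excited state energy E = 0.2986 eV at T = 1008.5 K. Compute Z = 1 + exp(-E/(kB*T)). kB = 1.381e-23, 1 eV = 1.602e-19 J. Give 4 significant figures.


Step 1: Compute beta*E = E*eV/(kB*T) = 0.2986*1.602e-19/(1.381e-23*1008.5) = 3.435
Step 2: exp(-beta*E) = exp(-3.435) = 0.03224
Step 3: Z = 1 + 0.03224 = 1.032

1.032


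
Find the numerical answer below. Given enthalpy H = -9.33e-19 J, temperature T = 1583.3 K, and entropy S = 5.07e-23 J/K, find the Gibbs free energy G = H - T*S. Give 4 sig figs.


Step 1: T*S = 1583.3 * 5.07e-23 = 8.027e-20 J
Step 2: G = H - T*S = -9.33e-19 - 8.027e-20
Step 3: G = -1.013e-18 J

-1.013e-18


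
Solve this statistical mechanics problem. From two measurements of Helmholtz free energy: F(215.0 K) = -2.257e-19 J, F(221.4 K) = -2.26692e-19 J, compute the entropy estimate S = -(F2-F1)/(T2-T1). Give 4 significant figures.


Step 1: dF = F2 - F1 = -2.26692e-19 - (-2.257e-19) = -9.92e-22 J
Step 2: dT = T2 - T1 = 221.4 - 215.0 = 6.4 K
Step 3: S = -dF/dT = -(-9.92e-22)/6.4 = 1.55e-22 J/K

1.55e-22


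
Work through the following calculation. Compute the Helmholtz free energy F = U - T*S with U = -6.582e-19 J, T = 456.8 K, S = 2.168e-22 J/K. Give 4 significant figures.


Step 1: T*S = 456.8 * 2.168e-22 = 9.903e-20 J
Step 2: F = U - T*S = -6.582e-19 - 9.903e-20
Step 3: F = -7.572e-19 J

-7.572e-19


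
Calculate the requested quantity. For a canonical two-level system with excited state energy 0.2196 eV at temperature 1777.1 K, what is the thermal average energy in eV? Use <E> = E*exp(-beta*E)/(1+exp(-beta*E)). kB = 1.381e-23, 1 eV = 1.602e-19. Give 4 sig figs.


Step 1: beta*E = 0.2196*1.602e-19/(1.381e-23*1777.1) = 1.433
Step 2: exp(-beta*E) = 0.2385
Step 3: <E> = 0.2196*0.2385/(1+0.2385) = 0.04229 eV

0.04229


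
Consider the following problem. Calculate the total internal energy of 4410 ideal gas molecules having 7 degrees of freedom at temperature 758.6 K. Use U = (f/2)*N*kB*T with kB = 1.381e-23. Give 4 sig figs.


Step 1: f/2 = 7/2 = 3.5
Step 2: N*kB*T = 4410*1.381e-23*758.6 = 4.62e-17
Step 3: U = 3.5 * 4.62e-17 = 1.617e-16 J

1.617e-16


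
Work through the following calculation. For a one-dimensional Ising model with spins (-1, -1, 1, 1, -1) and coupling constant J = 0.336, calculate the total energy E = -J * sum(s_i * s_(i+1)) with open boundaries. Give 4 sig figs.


Step 1: Nearest-neighbor products: 1, -1, 1, -1
Step 2: Sum of products = 0
Step 3: E = -0.336 * 0 = 0

0


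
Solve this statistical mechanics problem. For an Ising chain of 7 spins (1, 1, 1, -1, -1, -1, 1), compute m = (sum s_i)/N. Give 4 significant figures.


Step 1: Count up spins (+1): 4, down spins (-1): 3
Step 2: Total magnetization M = 4 - 3 = 1
Step 3: m = M/N = 1/7 = 0.1429

0.1429


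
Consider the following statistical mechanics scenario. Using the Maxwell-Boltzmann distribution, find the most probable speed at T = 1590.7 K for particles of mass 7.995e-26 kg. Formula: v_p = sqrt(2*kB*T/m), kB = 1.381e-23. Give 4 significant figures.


Step 1: Numerator = 2*kB*T = 2*1.381e-23*1590.7 = 4.394e-20
Step 2: Ratio = 4.394e-20 / 7.995e-26 = 5.495e+05
Step 3: v_p = sqrt(5.495e+05) = 741.3 m/s

741.3


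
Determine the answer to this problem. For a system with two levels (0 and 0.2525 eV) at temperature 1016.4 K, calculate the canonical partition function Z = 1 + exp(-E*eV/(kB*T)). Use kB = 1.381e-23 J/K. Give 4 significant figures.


Step 1: Compute beta*E = E*eV/(kB*T) = 0.2525*1.602e-19/(1.381e-23*1016.4) = 2.882
Step 2: exp(-beta*E) = exp(-2.882) = 0.05603
Step 3: Z = 1 + 0.05603 = 1.056

1.056


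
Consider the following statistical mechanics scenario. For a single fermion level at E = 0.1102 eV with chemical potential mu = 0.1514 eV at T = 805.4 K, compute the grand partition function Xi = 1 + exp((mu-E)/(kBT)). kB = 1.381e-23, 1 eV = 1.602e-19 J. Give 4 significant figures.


Step 1: (mu - E) = 0.1514 - 0.1102 = 0.0412 eV
Step 2: x = (mu-E)*eV/(kB*T) = 0.0412*1.602e-19/(1.381e-23*805.4) = 0.5934
Step 3: exp(x) = 1.81
Step 4: Xi = 1 + 1.81 = 2.81

2.81


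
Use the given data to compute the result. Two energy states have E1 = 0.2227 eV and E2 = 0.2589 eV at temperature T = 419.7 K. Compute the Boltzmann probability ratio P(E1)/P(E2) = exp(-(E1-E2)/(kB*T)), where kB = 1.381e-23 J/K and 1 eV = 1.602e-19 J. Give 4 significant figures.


Step 1: Compute energy difference dE = E1 - E2 = 0.2227 - 0.2589 = -0.0362 eV
Step 2: Convert to Joules: dE_J = -0.0362 * 1.602e-19 = -5.799e-21 J
Step 3: Compute exponent = -dE_J / (kB * T) = -(-5.799e-21) / (1.381e-23 * 419.7) = 1.001
Step 4: P(E1)/P(E2) = exp(1.001) = 2.72

2.72


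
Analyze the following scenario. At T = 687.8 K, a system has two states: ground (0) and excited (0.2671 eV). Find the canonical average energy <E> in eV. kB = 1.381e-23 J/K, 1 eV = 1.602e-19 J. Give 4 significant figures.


Step 1: beta*E = 0.2671*1.602e-19/(1.381e-23*687.8) = 4.505
Step 2: exp(-beta*E) = 0.01106
Step 3: <E> = 0.2671*0.01106/(1+0.01106) = 0.002921 eV

0.002921


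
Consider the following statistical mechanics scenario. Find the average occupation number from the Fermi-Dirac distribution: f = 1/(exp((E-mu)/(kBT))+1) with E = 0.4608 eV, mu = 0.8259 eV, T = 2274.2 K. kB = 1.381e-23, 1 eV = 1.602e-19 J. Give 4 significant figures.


Step 1: (E - mu) = 0.4608 - 0.8259 = -0.3651 eV
Step 2: Convert: (E-mu)*eV = -5.849e-20 J
Step 3: x = (E-mu)*eV/(kB*T) = -1.862
Step 4: f = 1/(exp(-1.862)+1) = 0.8656

0.8656


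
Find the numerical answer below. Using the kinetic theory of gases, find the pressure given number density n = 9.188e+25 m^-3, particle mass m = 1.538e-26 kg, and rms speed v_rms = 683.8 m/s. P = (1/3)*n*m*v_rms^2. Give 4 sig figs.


Step 1: v_rms^2 = 683.8^2 = 4.676e+05
Step 2: n*m = 9.188e+25*1.538e-26 = 1.413
Step 3: P = (1/3)*1.413*4.676e+05 = 2.202e+05 Pa

2.202e+05


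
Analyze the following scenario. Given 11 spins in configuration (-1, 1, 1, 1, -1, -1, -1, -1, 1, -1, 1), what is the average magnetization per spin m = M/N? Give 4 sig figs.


Step 1: Count up spins (+1): 5, down spins (-1): 6
Step 2: Total magnetization M = 5 - 6 = -1
Step 3: m = M/N = -1/11 = -0.09091

-0.09091
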